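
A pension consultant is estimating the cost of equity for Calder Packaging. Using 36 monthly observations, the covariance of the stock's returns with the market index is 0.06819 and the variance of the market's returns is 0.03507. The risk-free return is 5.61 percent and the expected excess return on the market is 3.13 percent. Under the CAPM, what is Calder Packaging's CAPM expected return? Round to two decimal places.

11.70%

β = Cov(R_i, R_m) / Var(R_m) = 0.06819 / 0.03507 = 1.9444
E(R) = R_f + β × MRP = 5.61% + 1.9444 × 3.13% = 11.70%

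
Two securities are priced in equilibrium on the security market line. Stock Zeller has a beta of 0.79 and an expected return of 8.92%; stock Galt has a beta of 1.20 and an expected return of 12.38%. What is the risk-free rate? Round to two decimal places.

Both satisfy E(R) = R_f + β·MRP, so the slope of the SML is
MRP = (12.38% − 8.92%) / (1.20 − 0.79) = 3.46% / 0.41 = 8.4390%
R_f = E(R_Zeller) − β_Zeller·MRP = 8.92% − 0.79 × 8.4390% = 2.2532%

2.25%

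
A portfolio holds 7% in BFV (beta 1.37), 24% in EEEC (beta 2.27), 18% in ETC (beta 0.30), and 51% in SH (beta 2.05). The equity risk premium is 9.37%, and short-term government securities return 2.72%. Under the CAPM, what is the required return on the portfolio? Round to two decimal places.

β_P = Σ w_i β_i = 0.07×1.37 + 0.24×2.27 + 0.18×0.30 + 0.51×2.05 = 1.7402
E(R_P) = R_f + β_P × MRP = 2.72% + 1.7402 × 9.37% = 19.03%

19.03%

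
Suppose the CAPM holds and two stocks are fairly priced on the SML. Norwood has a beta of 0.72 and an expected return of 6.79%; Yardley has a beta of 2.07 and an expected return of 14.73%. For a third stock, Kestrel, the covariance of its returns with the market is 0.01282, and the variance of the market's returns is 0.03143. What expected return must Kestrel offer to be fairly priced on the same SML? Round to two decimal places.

MRP = (14.73% − 6.79%) / (2.07 − 0.72) = 5.8815%
R_f = 6.79% − 0.72 × 5.8815% = 2.5553%
β_Kestrel = Cov / Var(R_m) = 0.01282 / 0.03143 = 0.4079
E(R_Kestrel) = R_f + β × MRP = 2.5553% + 0.4079 × 5.8815% = 4.95%

4.95%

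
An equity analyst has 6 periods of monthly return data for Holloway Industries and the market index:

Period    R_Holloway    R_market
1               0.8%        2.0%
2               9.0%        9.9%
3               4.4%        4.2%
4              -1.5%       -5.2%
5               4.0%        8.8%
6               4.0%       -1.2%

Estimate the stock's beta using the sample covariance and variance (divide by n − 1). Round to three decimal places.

Mean R_i = (0.8 + 9.0 + 4.4 − 1.5 + 4.0 + 4.0) / 6 = 3.4500%
Mean R_m = (2.0 + 9.9 + 4.2 − 5.2 + 8.8 − 1.2) / 6 = 3.0833%
Σ(R_i − R̄_i)(R_m − R̄_m) = 83.5550  ⇒  Cov = 83.5550 / 5 = 16.7110
Σ(R_m − R̄_m)² = 168.5283  ⇒  Var(R_m) = 168.5283 / 5 = 33.7057
β = Cov / Var(R_m) = 16.7110 / 33.7057 = 0.4958

0.496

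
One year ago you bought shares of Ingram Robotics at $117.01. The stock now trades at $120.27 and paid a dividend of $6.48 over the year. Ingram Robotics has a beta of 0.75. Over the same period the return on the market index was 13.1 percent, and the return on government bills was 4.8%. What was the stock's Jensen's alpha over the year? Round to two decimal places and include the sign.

-2.70%

Realised HPR = (P1 + D1 − P0) / P0 = (120.27 + 6.48 − 117.01) / 117.01 = 9.74 / 117.01 = 8.3241%
MRP = 13.1% − 4.8% = 8.30%
CAPM required = R_f + β·MRP = 4.8% + 0.75 × 8.3% = 11.0250%
α = realised − required = 8.3241% − 11.0250% = -2.70%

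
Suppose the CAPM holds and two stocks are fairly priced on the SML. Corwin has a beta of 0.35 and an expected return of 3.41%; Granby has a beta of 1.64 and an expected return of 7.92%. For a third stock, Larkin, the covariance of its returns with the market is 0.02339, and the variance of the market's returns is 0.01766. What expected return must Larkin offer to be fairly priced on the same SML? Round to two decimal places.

MRP = (7.92% − 3.41%) / (1.64 − 0.35) = 3.4961%
R_f = 3.41% − 0.35 × 3.4961% = 2.1864%
β_Larkin = Cov / Var(R_m) = 0.02339 / 0.01766 = 1.3245
E(R_Larkin) = R_f + β × MRP = 2.1864% + 1.3245 × 3.4961% = 6.82%

6.82%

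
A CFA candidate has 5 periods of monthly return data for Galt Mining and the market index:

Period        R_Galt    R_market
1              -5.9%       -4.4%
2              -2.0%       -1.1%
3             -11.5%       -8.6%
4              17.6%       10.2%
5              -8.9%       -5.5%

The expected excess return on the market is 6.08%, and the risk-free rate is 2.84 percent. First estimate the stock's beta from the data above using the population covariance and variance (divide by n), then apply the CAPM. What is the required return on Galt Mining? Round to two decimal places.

12.50%

Mean R_i = (-5.9 − 2.0 − 11.5 + 17.6 − 8.9) / 5 = -2.1400%
Mean R_m = (-4.4 − 1.1 − 8.6 + 10.2 − 5.5) / 5 = -1.8800%
Σ(R_i − R̄_i)(R_m − R̄_m) = 335.4140  ⇒  Cov = 335.4140 / 5 = 67.0828
Σ(R_m − R̄_m)² = 211.1480  ⇒  Var(R_m) = 211.1480 / 5 = 42.2296
β = Cov / Var(R_m) = 67.0828 / 42.2296 = 1.5885
E(R) = R_f + β × MRP = 2.84% + 1.5885 × 6.08% = 12.50%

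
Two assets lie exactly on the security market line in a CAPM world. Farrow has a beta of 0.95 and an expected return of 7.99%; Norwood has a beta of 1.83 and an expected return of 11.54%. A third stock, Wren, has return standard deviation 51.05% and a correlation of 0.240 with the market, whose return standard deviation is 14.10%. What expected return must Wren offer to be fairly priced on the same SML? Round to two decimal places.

7.66%

MRP = (11.54% − 7.99%) / (1.83 − 0.95) = 4.0341%
R_f = 7.99% − 0.95 × 4.0341% = 4.1576%
β_Wren = ρ·σ_i/σ_m = 0.240 × 51.05 / 14.10 = 0.8689
E(R_Wren) = R_f + β × MRP = 4.1576% + 0.8689 × 4.0341% = 7.66%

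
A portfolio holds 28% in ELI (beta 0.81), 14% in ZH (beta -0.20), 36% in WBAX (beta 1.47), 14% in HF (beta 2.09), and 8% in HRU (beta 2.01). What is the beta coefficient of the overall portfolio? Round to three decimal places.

1.181

β_P = Σ w_i β_i = 0.28×0.81 + 0.14×-0.20 + 0.36×1.47 + 0.14×2.09 + 0.08×2.01 = 1.1814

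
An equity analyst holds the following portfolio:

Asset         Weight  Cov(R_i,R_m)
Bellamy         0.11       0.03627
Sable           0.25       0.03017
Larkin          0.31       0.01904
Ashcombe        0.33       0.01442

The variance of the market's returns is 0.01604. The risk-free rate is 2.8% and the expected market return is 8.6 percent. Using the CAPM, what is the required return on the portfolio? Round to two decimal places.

10.82%

β_Bellamy = 0.03627 / 0.01604 = 2.2612
β_Sable = 0.03017 / 0.01604 = 1.8809
β_Larkin = 0.01904 / 0.01604 = 1.1870
β_Ashcombe = 0.01442 / 0.01604 = 0.8990
β_P = Σ w_i β_i = 0.11×2.2612 + 0.25×1.8809 + 0.31×1.1870 + 0.33×0.8990 = 1.3836
MRP = 8.6% − 2.8% = 5.80%
E(R_P) = R_f + β_P × MRP = 2.8% + 1.3836 × 5.8% = 10.82%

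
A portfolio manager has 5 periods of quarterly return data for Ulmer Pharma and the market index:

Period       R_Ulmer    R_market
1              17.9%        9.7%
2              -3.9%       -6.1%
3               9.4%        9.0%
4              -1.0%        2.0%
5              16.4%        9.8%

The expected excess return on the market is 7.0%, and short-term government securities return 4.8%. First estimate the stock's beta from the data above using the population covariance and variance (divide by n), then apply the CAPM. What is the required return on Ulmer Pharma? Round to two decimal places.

13.91%

Mean R_i = (17.9 − 3.9 + 9.4 − 1.0 + 16.4) / 5 = 7.7600%
Mean R_m = (9.7 − 6.1 + 9.0 + 2.0 + 9.8) / 5 = 4.8800%
Σ(R_i − R̄_i)(R_m − R̄_m) = 251.3960  ⇒  Cov = 251.3960 / 5 = 50.2792
Σ(R_m − R̄_m)² = 193.2680  ⇒  Var(R_m) = 193.2680 / 5 = 38.6536
β = Cov / Var(R_m) = 50.2792 / 38.6536 = 1.3008
E(R) = R_f + β × MRP = 4.8% + 1.3008 × 7.0% = 13.91%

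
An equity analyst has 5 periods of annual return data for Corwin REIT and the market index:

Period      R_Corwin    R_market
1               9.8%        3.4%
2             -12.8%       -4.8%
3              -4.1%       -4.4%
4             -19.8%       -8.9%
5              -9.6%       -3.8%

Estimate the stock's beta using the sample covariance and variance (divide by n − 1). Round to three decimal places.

2.406

Mean R_i = (9.8 − 12.8 − 4.1 − 19.8 − 9.6) / 5 = -7.3000%
Mean R_m = (3.4 − 4.8 − 4.4 − 8.9 − 3.8) / 5 = -3.7000%
Σ(R_i − R̄_i)(R_m − R̄_m) = 190.4500  ⇒  Cov = 190.4500 / 4 = 47.6125
Σ(R_m − R̄_m)² = 79.1600  ⇒  Var(R_m) = 79.1600 / 4 = 19.7900
β = Cov / Var(R_m) = 47.6125 / 19.7900 = 2.4059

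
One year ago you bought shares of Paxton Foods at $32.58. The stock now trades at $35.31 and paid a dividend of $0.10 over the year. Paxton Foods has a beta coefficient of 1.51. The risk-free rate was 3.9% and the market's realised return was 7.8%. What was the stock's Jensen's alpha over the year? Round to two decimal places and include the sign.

Realised HPR = (P1 + D1 − P0) / P0 = (35.31 + 0.10 − 32.58) / 32.58 = 2.83 / 32.58 = 8.6863%
MRP = 7.8% − 3.9% = 3.90%
CAPM required = R_f + β·MRP = 3.9% + 1.51 × 3.9% = 9.7890%
α = realised − required = 8.6863% − 9.7890% = -1.10%

-1.10%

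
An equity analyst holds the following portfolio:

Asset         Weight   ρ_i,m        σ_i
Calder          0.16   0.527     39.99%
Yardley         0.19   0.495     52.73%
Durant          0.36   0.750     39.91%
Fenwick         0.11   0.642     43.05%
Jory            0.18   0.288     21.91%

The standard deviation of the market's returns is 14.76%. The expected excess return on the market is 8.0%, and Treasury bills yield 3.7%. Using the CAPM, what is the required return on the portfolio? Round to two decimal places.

β_Calder = 0.527 × 39.99% / 14.76% = 1.4278
β_Yardley = 0.495 × 52.73% / 14.76% = 1.7684
β_Durant = 0.750 × 39.91% / 14.76% = 2.0279
β_Fenwick = 0.642 × 43.05% / 14.76% = 1.8725
β_Jory = 0.288 × 21.91% / 14.76% = 0.4275
β_P = Σ w_i β_i = 0.16×1.4278 + 0.19×1.7684 + 0.36×2.0279 + 0.11×1.8725 + 0.18×0.4275 = 1.5774
E(R_P) = R_f + β_P × MRP = 3.7% + 1.5774 × 8.0% = 16.32%

16.32%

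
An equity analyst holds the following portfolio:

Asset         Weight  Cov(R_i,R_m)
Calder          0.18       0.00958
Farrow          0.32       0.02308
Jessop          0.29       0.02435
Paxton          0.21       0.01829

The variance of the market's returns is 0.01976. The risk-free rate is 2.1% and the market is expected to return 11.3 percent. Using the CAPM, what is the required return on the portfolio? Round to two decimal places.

β_Calder = 0.00958 / 0.01976 = 0.4848
β_Farrow = 0.02308 / 0.01976 = 1.1680
β_Jessop = 0.02435 / 0.01976 = 1.2323
β_Paxton = 0.01829 / 0.01976 = 0.9256
β_P = Σ w_i β_i = 0.18×0.4848 + 0.32×1.1680 + 0.29×1.2323 + 0.21×0.9256 = 1.0128
MRP = 11.3% − 2.1% = 9.20%
E(R_P) = R_f + β_P × MRP = 2.1% + 1.0128 × 9.2% = 11.42%

11.42%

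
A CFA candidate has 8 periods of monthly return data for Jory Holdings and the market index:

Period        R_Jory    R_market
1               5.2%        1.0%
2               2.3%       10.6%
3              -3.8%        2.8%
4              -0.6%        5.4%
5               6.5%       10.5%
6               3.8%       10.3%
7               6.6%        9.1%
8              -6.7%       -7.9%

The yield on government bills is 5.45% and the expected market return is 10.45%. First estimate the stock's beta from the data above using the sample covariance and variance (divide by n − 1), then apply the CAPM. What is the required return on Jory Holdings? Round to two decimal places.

8.29%

Mean R_i = (5.2 + 2.3 − 3.8 − 0.6 + 6.5 + 3.8 + 6.6 − 6.7) / 8 = 1.6625%
Mean R_m = (1.0 + 10.6 + 2.8 + 5.4 + 10.5 + 10.3 + 9.1 − 7.9) / 8 = 5.2250%
Σ(R_i − R̄_i)(R_m − R̄_m) = 166.5875  ⇒  Cov = 166.5875 / 7 = 23.7982
Σ(R_m − R̄_m)² = 293.5150  ⇒  Var(R_m) = 293.5150 / 7 = 41.9307
β = Cov / Var(R_m) = 23.7982 / 41.9307 = 0.5676
MRP = 10.45% − 5.45% = 5.00%
E(R) = R_f + β × MRP = 5.45% + 0.5676 × 5.00% = 8.29%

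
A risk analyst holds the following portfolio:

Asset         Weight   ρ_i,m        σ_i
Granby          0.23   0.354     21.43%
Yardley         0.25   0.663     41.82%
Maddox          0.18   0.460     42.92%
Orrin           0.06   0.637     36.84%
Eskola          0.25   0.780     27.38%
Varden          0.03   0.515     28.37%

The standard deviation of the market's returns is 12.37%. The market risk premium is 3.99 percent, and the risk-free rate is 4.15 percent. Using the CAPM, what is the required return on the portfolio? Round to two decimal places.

β_Granby = 0.354 × 21.43% / 12.37% = 0.6133
β_Yardley = 0.663 × 41.82% / 12.37% = 2.2414
β_Maddox = 0.460 × 42.92% / 12.37% = 1.5961
β_Orrin = 0.637 × 36.84% / 12.37% = 1.8971
β_Eskola = 0.780 × 27.38% / 12.37% = 1.7265
β_Varden = 0.515 × 28.37% / 12.37% = 1.1811
β_P = Σ w_i β_i = 0.23×0.6133 + 0.25×2.2414 + 0.18×1.5961 + 0.06×1.8971 + 0.25×1.7265 + 0.03×1.1811 = 1.5696
E(R_P) = R_f + β_P × MRP = 4.15% + 1.5696 × 3.99% = 10.41%

10.41%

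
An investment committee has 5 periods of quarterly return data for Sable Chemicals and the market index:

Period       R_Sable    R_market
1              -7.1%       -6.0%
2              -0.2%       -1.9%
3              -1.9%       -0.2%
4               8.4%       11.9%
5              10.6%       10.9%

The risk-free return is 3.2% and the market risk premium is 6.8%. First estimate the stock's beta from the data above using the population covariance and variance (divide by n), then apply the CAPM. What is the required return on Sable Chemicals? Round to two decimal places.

Mean R_i = (-7.1 − 0.2 − 1.9 + 8.4 + 10.6) / 5 = 1.9600%
Mean R_m = (-6.0 − 1.9 − 0.2 + 11.9 + 10.9) / 5 = 2.9400%
Σ(R_i − R̄_i)(R_m − R̄_m) = 230.0480  ⇒  Cov = 230.0480 / 5 = 46.0096
Σ(R_m − R̄_m)² = 256.8520  ⇒  Var(R_m) = 256.8520 / 5 = 51.3704
β = Cov / Var(R_m) = 46.0096 / 51.3704 = 0.8956
E(R) = R_f + β × MRP = 3.2% + 0.8956 × 6.8% = 9.29%

9.29%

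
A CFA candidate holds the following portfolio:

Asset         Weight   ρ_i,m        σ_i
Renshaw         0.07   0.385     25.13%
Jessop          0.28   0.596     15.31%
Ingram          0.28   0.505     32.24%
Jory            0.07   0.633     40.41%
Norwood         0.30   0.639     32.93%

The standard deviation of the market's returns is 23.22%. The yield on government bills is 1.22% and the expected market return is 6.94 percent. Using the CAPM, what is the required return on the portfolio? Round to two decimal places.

5.14%

β_Renshaw = 0.385 × 25.13% / 23.22% = 0.4167
β_Jessop = 0.596 × 15.31% / 23.22% = 0.3930
β_Ingram = 0.505 × 32.24% / 23.22% = 0.7012
β_Jory = 0.633 × 40.41% / 23.22% = 1.1016
β_Norwood = 0.639 × 32.93% / 23.22% = 0.9062
β_P = Σ w_i β_i = 0.07×0.4167 + 0.28×0.3930 + 0.28×0.7012 + 0.07×1.1016 + 0.30×0.9062 = 0.6845
MRP = 6.94% − 1.22% = 5.72%
E(R_P) = R_f + β_P × MRP = 1.22% + 0.6845 × 5.72% = 5.14%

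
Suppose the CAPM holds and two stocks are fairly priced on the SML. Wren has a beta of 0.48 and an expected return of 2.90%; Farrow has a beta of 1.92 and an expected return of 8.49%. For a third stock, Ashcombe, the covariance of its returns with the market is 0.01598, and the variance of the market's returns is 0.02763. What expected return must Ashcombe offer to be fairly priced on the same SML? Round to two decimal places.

MRP = (8.49% − 2.90%) / (1.92 − 0.48) = 3.8819%
R_f = 2.90% − 0.48 × 3.8819% = 1.0367%
β_Ashcombe = Cov / Var(R_m) = 0.01598 / 0.02763 = 0.5784
E(R_Ashcombe) = R_f + β × MRP = 1.0367% + 0.5784 × 3.8819% = 3.28%

3.28%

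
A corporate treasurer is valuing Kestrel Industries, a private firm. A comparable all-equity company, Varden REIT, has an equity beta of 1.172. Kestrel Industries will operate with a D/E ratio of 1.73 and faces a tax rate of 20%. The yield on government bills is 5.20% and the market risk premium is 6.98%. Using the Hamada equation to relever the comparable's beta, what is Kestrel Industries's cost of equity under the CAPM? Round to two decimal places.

24.70%

β_L = β_U × [1 + (1 − t)(D/E)] = 1.172 × [1 + (1 − 0.20) × 1.73]
    = 1.172 × [1 + 0.80 × 1.73] = 1.172 × 2.3840 = 2.7940
E(R) = R_f + β_L × MRP = 5.20% + 2.7940 × 6.98% = 24.70%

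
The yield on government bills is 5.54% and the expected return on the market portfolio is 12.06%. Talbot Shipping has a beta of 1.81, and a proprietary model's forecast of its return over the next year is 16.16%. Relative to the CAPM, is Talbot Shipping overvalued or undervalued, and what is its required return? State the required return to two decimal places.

Overvalued; required return 17.34%

MRP = 12.06% − 5.54% = 6.52%
Required return = R_f + β·MRP = 5.54% + 1.81 × 6.52% = 17.34%
Forecast 16.16% < required 17.34% → the stock plots below the SML → overvalued.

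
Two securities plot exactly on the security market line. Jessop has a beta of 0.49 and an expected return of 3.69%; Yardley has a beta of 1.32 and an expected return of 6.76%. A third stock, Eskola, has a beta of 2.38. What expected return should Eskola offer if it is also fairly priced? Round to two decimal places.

10.68%

MRP (SML slope) = (6.76% − 3.69%) / (1.32 − 0.49) = 3.07% / 0.83 = 3.6988%
R_f (intercept) = 3.69% − 0.49 × 3.6988% = 1.8776%
E(R_Eskola) = R_f + β × MRP = 1.8776% + 2.38 × 3.6988% = 10.68%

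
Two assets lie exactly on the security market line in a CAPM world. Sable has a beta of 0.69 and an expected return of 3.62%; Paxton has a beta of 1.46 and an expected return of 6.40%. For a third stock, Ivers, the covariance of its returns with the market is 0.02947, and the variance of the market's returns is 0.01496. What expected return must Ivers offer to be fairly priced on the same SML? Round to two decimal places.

MRP = (6.40% − 3.62%) / (1.46 − 0.69) = 3.6104%
R_f = 3.62% − 0.69 × 3.6104% = 1.1288%
β_Ivers = Cov / Var(R_m) = 0.02947 / 0.01496 = 1.9699
E(R_Ivers) = R_f + β × MRP = 1.1288% + 1.9699 × 3.6104% = 8.24%

8.24%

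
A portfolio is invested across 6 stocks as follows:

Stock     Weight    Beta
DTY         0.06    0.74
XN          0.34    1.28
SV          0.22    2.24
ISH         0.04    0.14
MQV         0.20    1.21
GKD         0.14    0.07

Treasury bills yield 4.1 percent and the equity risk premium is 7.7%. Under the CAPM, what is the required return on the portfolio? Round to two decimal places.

13.57%

β_P = Σ w_i β_i = 0.06×0.74 + 0.34×1.28 + 0.22×2.24 + 0.04×0.14 + 0.20×1.21 + 0.14×0.07 = 1.2298
E(R_P) = R_f + β_P × MRP = 4.1% + 1.2298 × 7.7% = 13.57%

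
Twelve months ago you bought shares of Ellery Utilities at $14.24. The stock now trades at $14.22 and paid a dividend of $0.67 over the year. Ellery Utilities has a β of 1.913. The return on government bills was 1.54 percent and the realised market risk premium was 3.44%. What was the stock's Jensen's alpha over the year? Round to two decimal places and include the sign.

Realised HPR = (P1 + D1 − P0) / P0 = (14.22 + 0.67 − 14.24) / 14.24 = 0.65 / 14.24 = 4.5646%
CAPM required = R_f + β·MRP = 1.54% + 1.913 × 3.44% = 8.12072%
α = realised − required = 4.5646% − 8.12072% = -3.56%

-3.56%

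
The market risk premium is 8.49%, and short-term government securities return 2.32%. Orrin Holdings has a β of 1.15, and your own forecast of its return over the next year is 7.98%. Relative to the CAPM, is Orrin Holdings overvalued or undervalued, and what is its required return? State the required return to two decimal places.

Required return = R_f + β·MRP = 2.32% + 1.15 × 8.49% = 12.08%
Forecast 7.98% < required 12.08% → the stock plots below the SML → overvalued.

Overvalued; required return 12.08%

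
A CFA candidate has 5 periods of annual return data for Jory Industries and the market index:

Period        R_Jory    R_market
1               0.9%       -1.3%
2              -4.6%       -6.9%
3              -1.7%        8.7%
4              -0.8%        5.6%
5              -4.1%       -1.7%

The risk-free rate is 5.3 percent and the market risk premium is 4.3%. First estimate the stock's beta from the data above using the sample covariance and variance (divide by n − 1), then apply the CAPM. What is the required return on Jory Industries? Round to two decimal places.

6.06%

Mean R_i = (0.9 − 4.6 − 1.7 − 0.8 − 4.1) / 5 = -2.0600%
Mean R_m = (-1.3 − 6.9 + 8.7 + 5.6 − 1.7) / 5 = 0.8800%
Σ(R_i − R̄_i)(R_m − R̄_m) = 27.3340  ⇒  Cov = 27.3340 / 4 = 6.8335
Σ(R_m − R̄_m)² = 155.3680  ⇒  Var(R_m) = 155.3680 / 4 = 38.8420
β = Cov / Var(R_m) = 6.8335 / 38.8420 = 0.1759
E(R) = R_f + β × MRP = 5.3% + 0.1759 × 4.3% = 6.06%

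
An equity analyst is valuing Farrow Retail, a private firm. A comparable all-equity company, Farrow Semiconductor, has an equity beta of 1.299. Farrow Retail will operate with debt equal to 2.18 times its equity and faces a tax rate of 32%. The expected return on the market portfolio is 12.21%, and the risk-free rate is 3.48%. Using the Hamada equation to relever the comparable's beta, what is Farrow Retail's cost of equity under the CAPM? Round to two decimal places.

31.63%

β_L = β_U × [1 + (1 − t)(D/E)] = 1.299 × [1 + (1 − 0.32) × 2.18]
    = 1.299 × [1 + 0.68 × 2.18] = 1.299 × 2.4824 = 3.2246
MRP = 12.21% − 3.48% = 8.73%
E(R) = R_f + β_L × MRP = 3.48% + 3.2246 × 8.73% = 31.63%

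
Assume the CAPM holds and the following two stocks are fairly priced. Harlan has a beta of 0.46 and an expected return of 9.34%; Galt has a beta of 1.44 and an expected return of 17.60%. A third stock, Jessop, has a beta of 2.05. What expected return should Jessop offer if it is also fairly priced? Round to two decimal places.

MRP (SML slope) = (17.60% − 9.34%) / (1.44 − 0.46) = 8.26% / 0.98 = 8.4286%
R_f (intercept) = 9.34% − 0.46 × 8.4286% = 5.4628%
E(R_Jessop) = R_f + β × MRP = 5.4628% + 2.05 × 8.4286% = 22.74%

22.74%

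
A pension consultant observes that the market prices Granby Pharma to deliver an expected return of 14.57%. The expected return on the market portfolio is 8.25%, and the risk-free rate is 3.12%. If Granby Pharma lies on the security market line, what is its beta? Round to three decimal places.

MRP = 8.25% − 3.12% = 5.13%
β = (E(R) − R_f) / MRP = (14.57% − 3.12%) / 5.13% = 11.45% / 5.13% = 2.232

2.232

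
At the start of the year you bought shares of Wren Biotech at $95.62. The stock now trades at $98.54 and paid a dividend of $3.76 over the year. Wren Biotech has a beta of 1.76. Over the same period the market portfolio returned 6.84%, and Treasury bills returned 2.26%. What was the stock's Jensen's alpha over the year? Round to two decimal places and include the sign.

Realised HPR = (P1 + D1 − P0) / P0 = (98.54 + 3.76 − 95.62) / 95.62 = 6.68 / 95.62 = 6.9860%
MRP = 6.84% − 2.26% = 4.58%
CAPM required = R_f + β·MRP = 2.26% + 1.76 × 4.58% = 10.3208%
α = realised − required = 6.9860% − 10.3208% = -3.33%

-3.33%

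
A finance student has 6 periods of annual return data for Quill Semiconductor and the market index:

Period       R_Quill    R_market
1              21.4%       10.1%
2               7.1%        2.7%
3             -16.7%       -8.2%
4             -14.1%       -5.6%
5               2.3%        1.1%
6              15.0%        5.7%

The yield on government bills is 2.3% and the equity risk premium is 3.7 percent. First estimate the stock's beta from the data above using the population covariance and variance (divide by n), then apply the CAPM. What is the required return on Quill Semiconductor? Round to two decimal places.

Mean R_i = (21.4 + 7.1 − 16.7 − 14.1 + 2.3 + 15.0) / 6 = 2.5000%
Mean R_m = (10.1 + 2.7 − 8.2 − 5.6 + 1.1 + 5.7) / 6 = 0.9667%
Σ(R_i − R̄_i)(R_m − R̄_m) = 524.7400  ⇒  Cov = 524.7400 / 6 = 87.4567
Σ(R_m − R̄_m)² = 235.9933  ⇒  Var(R_m) = 235.9933 / 6 = 39.3322
β = Cov / Var(R_m) = 87.4567 / 39.3322 = 2.2235
E(R) = R_f + β × MRP = 2.3% + 2.2235 × 3.7% = 10.53%

10.53%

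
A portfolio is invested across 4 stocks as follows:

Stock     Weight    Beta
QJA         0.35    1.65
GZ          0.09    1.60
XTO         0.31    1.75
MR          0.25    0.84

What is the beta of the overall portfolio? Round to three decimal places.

β_P = Σ w_i β_i = 0.35×1.65 + 0.09×1.60 + 0.31×1.75 + 0.25×0.84 = 1.4740

1.474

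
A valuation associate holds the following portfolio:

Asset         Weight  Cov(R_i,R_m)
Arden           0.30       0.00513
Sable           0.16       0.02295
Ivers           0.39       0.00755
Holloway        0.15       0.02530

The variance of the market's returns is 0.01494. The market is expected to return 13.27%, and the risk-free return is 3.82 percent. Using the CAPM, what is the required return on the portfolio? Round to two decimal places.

11.38%

β_Arden = 0.00513 / 0.01494 = 0.3434
β_Sable = 0.02295 / 0.01494 = 1.5361
β_Ivers = 0.00755 / 0.01494 = 0.5054
β_Holloway = 0.02530 / 0.01494 = 1.6934
β_P = Σ w_i β_i = 0.30×0.3434 + 0.16×1.5361 + 0.39×0.5054 + 0.15×1.6934 = 0.7999
MRP = 13.27% − 3.82% = 9.45%
E(R_P) = R_f + β_P × MRP = 3.82% + 0.7999 × 9.45% = 11.38%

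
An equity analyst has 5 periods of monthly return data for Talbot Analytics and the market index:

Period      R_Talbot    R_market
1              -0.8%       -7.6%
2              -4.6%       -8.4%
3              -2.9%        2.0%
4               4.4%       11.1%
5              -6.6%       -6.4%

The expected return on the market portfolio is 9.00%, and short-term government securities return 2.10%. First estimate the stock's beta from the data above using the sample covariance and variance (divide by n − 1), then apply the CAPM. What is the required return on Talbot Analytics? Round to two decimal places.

Mean R_i = (-0.8 − 4.6 − 2.9 + 4.4 − 6.6) / 5 = -2.1000%
Mean R_m = (-7.6 − 8.4 + 2.0 + 11.1 − 6.4) / 5 = -1.8600%
Σ(R_i − R̄_i)(R_m − R̄_m) = 110.4700  ⇒  Cov = 110.4700 / 4 = 27.6175
Σ(R_m − R̄_m)² = 279.1920  ⇒  Var(R_m) = 279.1920 / 4 = 69.7980
β = Cov / Var(R_m) = 27.6175 / 69.7980 = 0.3957
MRP = 9.00% − 2.10% = 6.90%
E(R) = R_f + β × MRP = 2.10% + 0.3957 × 6.90% = 4.83%

4.83%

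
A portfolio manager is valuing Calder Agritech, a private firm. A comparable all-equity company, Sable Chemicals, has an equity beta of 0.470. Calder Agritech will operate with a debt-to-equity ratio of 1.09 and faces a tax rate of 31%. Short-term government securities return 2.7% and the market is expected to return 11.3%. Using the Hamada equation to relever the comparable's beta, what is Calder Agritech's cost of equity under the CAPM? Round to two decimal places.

9.78%

β_L = β_U × [1 + (1 − t)(D/E)] = 0.470 × [1 + (1 − 0.31) × 1.09]
    = 0.470 × [1 + 0.69 × 1.09] = 0.470 × 1.7521 = 0.8235
MRP = 11.3% − 2.7% = 8.60%
E(R) = R_f + β_L × MRP = 2.7% + 0.8235 × 8.6% = 9.78%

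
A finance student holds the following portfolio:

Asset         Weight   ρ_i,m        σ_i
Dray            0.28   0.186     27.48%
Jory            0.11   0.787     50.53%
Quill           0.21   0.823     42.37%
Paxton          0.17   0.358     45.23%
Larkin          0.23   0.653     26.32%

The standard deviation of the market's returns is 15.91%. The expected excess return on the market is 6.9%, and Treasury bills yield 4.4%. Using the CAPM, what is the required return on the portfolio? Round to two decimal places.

13.00%

β_Dray = 0.186 × 27.48% / 15.91% = 0.3213
β_Jory = 0.787 × 50.53% / 15.91% = 2.4995
β_Quill = 0.823 × 42.37% / 15.91% = 2.1917
β_Paxton = 0.358 × 45.23% / 15.91% = 1.0177
β_Larkin = 0.653 × 26.32% / 15.91% = 1.0803
β_P = Σ w_i β_i = 0.28×0.3213 + 0.11×2.4995 + 0.21×2.1917 + 0.17×1.0177 + 0.23×1.0803 = 1.2466
E(R_P) = R_f + β_P × MRP = 4.4% + 1.2466 × 6.9% = 13.00%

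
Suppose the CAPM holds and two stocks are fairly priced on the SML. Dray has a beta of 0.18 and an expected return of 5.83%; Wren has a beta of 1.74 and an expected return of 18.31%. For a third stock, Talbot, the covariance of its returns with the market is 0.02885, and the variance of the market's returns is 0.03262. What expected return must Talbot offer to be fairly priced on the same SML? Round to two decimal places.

11.47%

MRP = (18.31% − 5.83%) / (1.74 − 0.18) = 8.0000%
R_f = 5.83% − 0.18 × 8.0000% = 4.3900%
β_Talbot = Cov / Var(R_m) = 0.02885 / 0.03262 = 0.8844
E(R_Talbot) = R_f + β × MRP = 4.3900% + 0.8844 × 8.0000% = 11.47%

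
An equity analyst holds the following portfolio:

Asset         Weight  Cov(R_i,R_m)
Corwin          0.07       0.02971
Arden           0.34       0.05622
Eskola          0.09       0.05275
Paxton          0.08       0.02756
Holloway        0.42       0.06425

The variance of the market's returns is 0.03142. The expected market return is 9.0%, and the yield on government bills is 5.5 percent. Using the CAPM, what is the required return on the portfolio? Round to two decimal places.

β_Corwin = 0.02971 / 0.03142 = 0.9456
β_Arden = 0.05622 / 0.03142 = 1.7893
β_Eskola = 0.05275 / 0.03142 = 1.6789
β_Paxton = 0.02756 / 0.03142 = 0.8771
β_Holloway = 0.06425 / 0.03142 = 2.0449
β_P = Σ w_i β_i = 0.07×0.9456 + 0.34×1.7893 + 0.09×1.6789 + 0.08×0.8771 + 0.42×2.0449 = 1.7547
MRP = 9.0% − 5.5% = 3.50%
E(R_P) = R_f + β_P × MRP = 5.5% + 1.7547 × 3.5% = 11.64%

11.64%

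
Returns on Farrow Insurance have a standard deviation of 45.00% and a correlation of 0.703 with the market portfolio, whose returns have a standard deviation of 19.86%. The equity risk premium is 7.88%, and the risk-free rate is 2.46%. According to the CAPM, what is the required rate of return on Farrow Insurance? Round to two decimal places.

β = ρ × σ_i / σ_m = 0.703 × 45.00% / 19.86% = 1.5929
E(R) = 2.46% + 1.5929 × 7.88% = 15.01%

15.01%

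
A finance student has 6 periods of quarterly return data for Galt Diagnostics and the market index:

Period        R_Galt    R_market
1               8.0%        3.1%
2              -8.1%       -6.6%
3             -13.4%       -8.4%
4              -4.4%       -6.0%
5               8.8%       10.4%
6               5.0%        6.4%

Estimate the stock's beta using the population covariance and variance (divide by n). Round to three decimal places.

1.102

Mean R_i = (8.0 − 8.1 − 13.4 − 4.4 + 8.8 + 5.0) / 6 = -0.6833%
Mean R_m = (3.1 − 6.6 − 8.4 − 6.0 + 10.4 + 6.4) / 6 = -0.1833%
Σ(R_i − R̄_i)(R_m − R̄_m) = 339.9883  ⇒  Cov = 339.9883 / 6 = 56.6647
Σ(R_m − R̄_m)² = 308.6483  ⇒  Var(R_m) = 308.6483 / 6 = 51.4414
β = Cov / Var(R_m) = 56.6647 / 51.4414 = 1.1015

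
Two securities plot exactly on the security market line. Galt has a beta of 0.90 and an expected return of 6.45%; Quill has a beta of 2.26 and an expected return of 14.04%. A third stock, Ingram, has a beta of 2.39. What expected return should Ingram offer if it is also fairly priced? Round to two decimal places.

MRP (SML slope) = (14.04% − 6.45%) / (2.26 − 0.90) = 7.59% / 1.36 = 5.5809%
R_f (intercept) = 6.45% − 0.90 × 5.5809% = 1.4272%
E(R_Ingram) = R_f + β × MRP = 1.4272% + 2.39 × 5.5809% = 14.77%

14.77%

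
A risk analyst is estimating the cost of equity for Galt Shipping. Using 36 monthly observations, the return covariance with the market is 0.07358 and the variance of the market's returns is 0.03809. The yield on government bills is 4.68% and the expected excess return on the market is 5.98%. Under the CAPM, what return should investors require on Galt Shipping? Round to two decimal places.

16.23%

β = Cov(R_i, R_m) / Var(R_m) = 0.07358 / 0.03809 = 1.9317
E(R) = R_f + β × MRP = 4.68% + 1.9317 × 5.98% = 16.23%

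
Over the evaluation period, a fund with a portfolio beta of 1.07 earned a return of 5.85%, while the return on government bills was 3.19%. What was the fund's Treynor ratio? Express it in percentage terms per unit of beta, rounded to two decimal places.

Treynor = (R_P − R_f) / β_P = (5.85% − 3.19%) / 1.0700 = 2.66% / 1.0700 = 2.49%

2.49%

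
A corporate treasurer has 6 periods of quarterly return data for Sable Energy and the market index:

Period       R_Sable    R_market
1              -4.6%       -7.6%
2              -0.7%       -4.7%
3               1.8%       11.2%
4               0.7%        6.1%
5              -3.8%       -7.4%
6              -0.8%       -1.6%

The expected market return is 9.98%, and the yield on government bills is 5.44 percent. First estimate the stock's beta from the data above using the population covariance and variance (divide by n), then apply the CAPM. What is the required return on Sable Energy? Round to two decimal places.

6.77%

Mean R_i = (-4.6 − 0.7 + 1.8 + 0.7 − 3.8 − 0.8) / 6 = -1.2333%
Mean R_m = (-7.6 − 4.7 + 11.2 + 6.1 − 7.4 − 1.6) / 6 = -0.6667%
Σ(R_i − R̄_i)(R_m − R̄_m) = 87.1467  ⇒  Cov = 87.1467 / 6 = 14.5245
Σ(R_m − R̄_m)² = 297.1533  ⇒  Var(R_m) = 297.1533 / 6 = 49.5256
β = Cov / Var(R_m) = 14.5245 / 49.5256 = 0.2933
MRP = 9.98% − 5.44% = 4.54%
E(R) = R_f + β × MRP = 5.44% + 0.2933 × 4.54% = 6.77%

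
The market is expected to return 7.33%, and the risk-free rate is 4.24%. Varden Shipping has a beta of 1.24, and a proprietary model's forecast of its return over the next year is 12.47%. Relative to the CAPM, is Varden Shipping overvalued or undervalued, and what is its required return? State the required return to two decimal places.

Undervalued; required return 8.07%

MRP = 7.33% − 4.24% = 3.09%
Required return = R_f + β·MRP = 4.24% + 1.24 × 3.09% = 8.07%
Forecast 12.47% > required 8.07% → the stock plots above the SML → undervalued.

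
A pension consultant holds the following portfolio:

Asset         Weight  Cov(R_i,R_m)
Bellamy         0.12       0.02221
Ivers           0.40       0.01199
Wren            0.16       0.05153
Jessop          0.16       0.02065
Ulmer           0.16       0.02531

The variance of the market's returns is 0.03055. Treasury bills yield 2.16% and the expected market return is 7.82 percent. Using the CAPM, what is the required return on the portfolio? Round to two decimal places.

β_Bellamy = 0.02221 / 0.03055 = 0.7270
β_Ivers = 0.01199 / 0.03055 = 0.3925
β_Wren = 0.05153 / 0.03055 = 1.6867
β_Jessop = 0.02065 / 0.03055 = 0.6759
β_Ulmer = 0.02531 / 0.03055 = 0.8285
β_P = Σ w_i β_i = 0.12×0.7270 + 0.40×0.3925 + 0.16×1.6867 + 0.16×0.6759 + 0.16×0.8285 = 0.7548
MRP = 7.82% − 2.16% = 5.66%
E(R_P) = R_f + β_P × MRP = 2.16% + 0.7548 × 5.66% = 6.43%

6.43%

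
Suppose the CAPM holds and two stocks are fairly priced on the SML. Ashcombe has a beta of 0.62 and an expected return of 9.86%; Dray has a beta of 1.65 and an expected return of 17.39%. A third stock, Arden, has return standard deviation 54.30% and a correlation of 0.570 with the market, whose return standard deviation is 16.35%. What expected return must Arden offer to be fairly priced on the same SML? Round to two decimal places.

19.17%

MRP = (17.39% − 9.86%) / (1.65 − 0.62) = 7.3107%
R_f = 9.86% − 0.62 × 7.3107% = 5.3274%
β_Arden = ρ·σ_i/σ_m = 0.570 × 54.30 / 16.35 = 1.8930
E(R_Arden) = R_f + β × MRP = 5.3274% + 1.8930 × 7.3107% = 19.17%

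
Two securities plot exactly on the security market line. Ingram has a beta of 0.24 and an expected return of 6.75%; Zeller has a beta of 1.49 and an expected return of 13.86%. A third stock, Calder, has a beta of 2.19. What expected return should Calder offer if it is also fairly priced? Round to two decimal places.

17.84%

MRP (SML slope) = (13.86% − 6.75%) / (1.49 − 0.24) = 7.11% / 1.25 = 5.6880%
R_f (intercept) = 6.75% − 0.24 × 5.6880% = 5.3849%
E(R_Calder) = R_f + β × MRP = 5.3849% + 2.19 × 5.6880% = 17.84%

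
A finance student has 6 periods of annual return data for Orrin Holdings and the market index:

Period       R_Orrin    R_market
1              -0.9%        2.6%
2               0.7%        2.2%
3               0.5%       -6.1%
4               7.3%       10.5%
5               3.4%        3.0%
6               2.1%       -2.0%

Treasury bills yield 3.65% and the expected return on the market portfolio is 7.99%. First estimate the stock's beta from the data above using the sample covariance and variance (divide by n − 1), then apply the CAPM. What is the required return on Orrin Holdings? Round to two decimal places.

Mean R_i = (-0.9 + 0.7 + 0.5 + 7.3 + 3.4 + 2.1) / 6 = 2.1833%
Mean R_m = (2.6 + 2.2 − 6.1 + 10.5 + 3.0 − 2.0) / 6 = 1.7000%
Σ(R_i − R̄_i)(R_m − R̄_m) = 56.5300  ⇒  Cov = 56.5300 / 5 = 11.3060
Σ(R_m − R̄_m)² = 154.7200  ⇒  Var(R_m) = 154.7200 / 5 = 30.9440
β = Cov / Var(R_m) = 11.3060 / 30.9440 = 0.3654
MRP = 7.99% − 3.65% = 4.34%
E(R) = R_f + β × MRP = 3.65% + 0.3654 × 4.34% = 5.24%

5.24%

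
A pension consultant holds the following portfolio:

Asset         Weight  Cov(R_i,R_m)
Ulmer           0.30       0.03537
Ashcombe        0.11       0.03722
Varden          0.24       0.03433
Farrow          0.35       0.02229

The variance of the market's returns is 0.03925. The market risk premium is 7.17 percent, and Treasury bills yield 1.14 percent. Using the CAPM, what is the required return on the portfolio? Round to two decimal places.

β_Ulmer = 0.03537 / 0.03925 = 0.9011
β_Ashcombe = 0.03722 / 0.03925 = 0.9483
β_Varden = 0.03433 / 0.03925 = 0.8746
β_Farrow = 0.02229 / 0.03925 = 0.5679
β_P = Σ w_i β_i = 0.30×0.9011 + 0.11×0.9483 + 0.24×0.8746 + 0.35×0.5679 = 0.7833
E(R_P) = R_f + β_P × MRP = 1.14% + 0.7833 × 7.17% = 6.76%

6.76%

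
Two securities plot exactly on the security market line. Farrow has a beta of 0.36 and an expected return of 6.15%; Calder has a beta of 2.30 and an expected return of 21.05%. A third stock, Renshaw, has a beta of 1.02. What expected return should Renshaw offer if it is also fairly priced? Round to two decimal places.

11.22%

MRP (SML slope) = (21.05% − 6.15%) / (2.30 − 0.36) = 14.90% / 1.94 = 7.6804%
R_f (intercept) = 6.15% − 0.36 × 7.6804% = 3.3851%
E(R_Renshaw) = R_f + β × MRP = 3.3851% + 1.02 × 7.6804% = 11.22%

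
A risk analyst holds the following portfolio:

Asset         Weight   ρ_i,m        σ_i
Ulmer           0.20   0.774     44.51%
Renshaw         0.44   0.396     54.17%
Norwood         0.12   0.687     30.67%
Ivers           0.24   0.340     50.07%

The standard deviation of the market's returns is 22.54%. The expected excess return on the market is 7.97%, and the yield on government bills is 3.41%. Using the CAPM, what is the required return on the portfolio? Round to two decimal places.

11.52%

β_Ulmer = 0.774 × 44.51% / 22.54% = 1.5284
β_Renshaw = 0.396 × 54.17% / 22.54% = 0.9517
β_Norwood = 0.687 × 30.67% / 22.54% = 0.9348
β_Ivers = 0.340 × 50.07% / 22.54% = 0.7553
β_P = Σ w_i β_i = 0.20×1.5284 + 0.44×0.9517 + 0.12×0.9348 + 0.24×0.7553 = 1.0179
E(R_P) = R_f + β_P × MRP = 3.41% + 1.0179 × 7.97% = 11.52%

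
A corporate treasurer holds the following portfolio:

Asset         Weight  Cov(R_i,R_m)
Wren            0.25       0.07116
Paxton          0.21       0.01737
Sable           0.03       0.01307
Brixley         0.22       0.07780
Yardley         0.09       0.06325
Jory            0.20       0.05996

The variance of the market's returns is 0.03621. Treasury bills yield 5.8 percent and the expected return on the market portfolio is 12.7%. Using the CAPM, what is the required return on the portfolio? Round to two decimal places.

16.59%

β_Wren = 0.07116 / 0.03621 = 1.9652
β_Paxton = 0.01737 / 0.03621 = 0.4797
β_Sable = 0.01307 / 0.03621 = 0.3610
β_Brixley = 0.07780 / 0.03621 = 2.1486
β_Yardley = 0.06325 / 0.03621 = 1.7468
β_Jory = 0.05996 / 0.03621 = 1.6559
β_P = Σ w_i β_i = 0.25×1.9652 + 0.21×0.4797 + 0.03×0.3610 + 0.22×2.1486 + 0.09×1.7468 + 0.20×1.6559 = 1.5640
MRP = 12.7% − 5.8% = 6.90%
E(R_P) = R_f + β_P × MRP = 5.8% + 1.5640 × 6.9% = 16.59%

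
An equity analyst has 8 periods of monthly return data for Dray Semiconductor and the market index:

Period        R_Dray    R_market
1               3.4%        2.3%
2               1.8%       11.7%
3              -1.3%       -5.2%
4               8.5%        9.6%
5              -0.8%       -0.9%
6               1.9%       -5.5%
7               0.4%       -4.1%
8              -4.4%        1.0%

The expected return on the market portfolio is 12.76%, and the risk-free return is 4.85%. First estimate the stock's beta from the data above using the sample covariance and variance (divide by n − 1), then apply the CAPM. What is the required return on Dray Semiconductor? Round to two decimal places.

Mean R_i = (3.4 + 1.8 − 1.3 + 8.5 − 0.8 + 1.9 + 0.4 − 4.4) / 8 = 1.1875%
Mean R_m = (2.3 + 11.7 − 5.2 + 9.6 − 0.9 − 5.5 − 4.1 + 1.0) / 8 = 1.1125%
Σ(R_i − R̄_i)(R_m − R̄_m) = 90.9013  ⇒  Cov = 90.9013 / 7 = 12.9859
Σ(R_m − R̄_m)² = 300.3488  ⇒  Var(R_m) = 300.3488 / 7 = 42.9070
β = Cov / Var(R_m) = 12.9859 / 42.9070 = 0.3027
MRP = 12.76% − 4.85% = 7.91%
E(R) = R_f + β × MRP = 4.85% + 0.3027 × 7.91% = 7.24%

7.24%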